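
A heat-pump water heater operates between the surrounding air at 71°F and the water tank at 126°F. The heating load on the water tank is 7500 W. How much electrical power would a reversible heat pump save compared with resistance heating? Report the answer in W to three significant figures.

6800 W

In absolute terms T_C = 294.82 K and T_H = 325.37 K, so ΔT = 30.56 K.
COP_Carnot = T_H/ΔT = 325.37/30.56 = 10.65.
Resistance heating needs Ẇ_res = Q̇_H = 7500 W; the reversible heat pump needs only Ẇ_hp = Q̇_H/COP = 704.3 W.
Saving = 7500 − 704.3 = 6796 W.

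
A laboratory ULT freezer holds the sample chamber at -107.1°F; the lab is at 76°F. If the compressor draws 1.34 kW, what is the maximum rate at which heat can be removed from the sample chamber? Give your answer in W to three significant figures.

In absolute terms T_C = 195.87 K and T_H = 297.59 K, so ΔT = 101.7 K.
COP_Carnot = T_C/ΔT = 195.87/101.7 = 1.926.
Q̇_max = COP_Carnot × Ẇ = 1.926 × 1.340 kW = 2.580 kW = 2580 W.

2580 W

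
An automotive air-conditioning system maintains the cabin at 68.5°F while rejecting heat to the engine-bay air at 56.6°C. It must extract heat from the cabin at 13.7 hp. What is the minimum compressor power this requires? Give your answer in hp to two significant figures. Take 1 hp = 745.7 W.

In absolute terms T_C = 293.43 K and T_H = 329.75 K, so ΔT = 36.32 K.
COP_Carnot = T_C/ΔT = 293.43/36.32 = 8.078.
Ẇ_min = Q̇/COP_Carnot = 13.70/8.078 = 1.696 hp.

1.7 hp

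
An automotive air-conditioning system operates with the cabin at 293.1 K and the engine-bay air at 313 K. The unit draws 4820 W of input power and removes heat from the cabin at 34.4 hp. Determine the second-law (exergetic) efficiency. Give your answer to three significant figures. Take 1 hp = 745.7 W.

0.361

Converting, Q̇_C = 34.40 hp = 25650 W, so COP_actual = Q̇_C/Ẇ = 25650/4820 = 5.322.
The reservoir spacing is ΔT = 313 − 293.1 = 19.90 K.
COP_Carnot = T_C/ΔT = 293.10/19.90 = 14.73.
η_II = COP_actual/COP_Carnot = 5.322/14.73 = 0.3613.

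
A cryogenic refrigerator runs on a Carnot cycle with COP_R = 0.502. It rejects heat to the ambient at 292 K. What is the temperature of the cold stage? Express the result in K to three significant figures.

97.6 K

For a Carnot refrigerator COP_R = T_C/(T_H − T_C), so T_C = COP·T_H/(1 + COP).
With T_H = 292.00 K, T_C = 0.502 × 292.00/1.502 = 97.59 K.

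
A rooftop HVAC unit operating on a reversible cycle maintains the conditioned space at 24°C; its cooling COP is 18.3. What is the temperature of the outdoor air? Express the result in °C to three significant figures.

COP_R = T_C/(T_H − T_C) gives T_H − T_C = T_C/COP.
With T_C = 297.15 K, T_H = 297.15 × (1 + 1/18.3) = 313.39 K.
Converting, 313.39 K = 40.24°C.

40.2 °C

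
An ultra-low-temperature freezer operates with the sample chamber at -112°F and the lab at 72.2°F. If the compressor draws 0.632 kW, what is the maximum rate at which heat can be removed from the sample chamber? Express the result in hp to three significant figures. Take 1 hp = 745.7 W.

1.60 hp

In absolute terms T_C = 193.15 K and T_H = 295.48 K, so ΔT = 102.3 K.
COP_Carnot = T_C/ΔT = 193.15/102.3 = 1.887.
Q̇_max = COP_Carnot × Ẇ = 1.887 × 0.6320 kW = 1.193 kW = 1.600 hp.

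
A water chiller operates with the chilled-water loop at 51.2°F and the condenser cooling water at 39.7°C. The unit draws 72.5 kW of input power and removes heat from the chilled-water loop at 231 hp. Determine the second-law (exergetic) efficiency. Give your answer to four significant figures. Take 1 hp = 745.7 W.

Converting, Q̇_C = 231.0 hp = 172.3 kW, so COP_actual = Q̇_C/Ẇ = 172.3/72.50 = 2.376.
In absolute terms T_C = 283.82 K and T_H = 312.85 K, so ΔT = 29.03 K.
COP_Carnot = T_C/ΔT = 283.82/29.03 = 9.776.
η_II = COP_actual/COP_Carnot = 2.376/9.776 = 0.2431.

0.2431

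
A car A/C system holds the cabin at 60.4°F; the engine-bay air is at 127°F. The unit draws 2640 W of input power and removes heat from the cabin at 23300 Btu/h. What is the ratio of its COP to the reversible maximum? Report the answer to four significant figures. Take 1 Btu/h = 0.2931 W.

Converting, Q̇_C = 23300 Btu/h = 6829 W, so COP_actual = Q̇_C/Ẇ = 6829/2640 = 2.587.
In absolute terms T_C = 288.93 K and T_H = 325.93 K, so ΔT = 37.00 K.
COP_Carnot = T_C/ΔT = 288.93/37.00 = 7.809.
η_II = COP_actual/COP_Carnot = 2.587/7.809 = 0.3313.

0.3313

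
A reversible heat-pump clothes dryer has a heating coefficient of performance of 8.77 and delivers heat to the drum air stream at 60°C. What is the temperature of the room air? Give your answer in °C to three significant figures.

22.0 °C

COP_HP = T_H/(T_H − T_C) gives T_H − T_C = T_H/COP.
With T_H = 333.15 K, T_C = 333.15 × (1 − 1/8.77) = 295.16 K.
Converting, 295.16 K = 22.01°C.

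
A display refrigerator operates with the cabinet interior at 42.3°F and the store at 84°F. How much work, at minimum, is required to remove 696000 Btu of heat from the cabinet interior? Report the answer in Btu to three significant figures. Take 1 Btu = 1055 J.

In absolute terms T_C = 278.87 K and T_H = 302.04 K, so ΔT = 23.17 K.
The reversible limit is COP_R = T_C/ΔT = 12.04, so W_min = Q_C/COP = Q_C·ΔT/T_C.
W_min = 696000 × 23.17/278.87 = 57820 Btu.

57800 Btu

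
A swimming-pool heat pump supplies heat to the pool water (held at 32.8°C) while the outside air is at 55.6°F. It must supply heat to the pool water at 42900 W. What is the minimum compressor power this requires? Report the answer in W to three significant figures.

2760 W

In absolute terms T_C = 286.26 K and T_H = 305.95 K, so ΔT = 19.69 K.
COP_Carnot = T_H/ΔT = 305.95/19.69 = 15.54.
Ẇ_min = Q̇/COP_Carnot = 42900/15.54 = 2761 W.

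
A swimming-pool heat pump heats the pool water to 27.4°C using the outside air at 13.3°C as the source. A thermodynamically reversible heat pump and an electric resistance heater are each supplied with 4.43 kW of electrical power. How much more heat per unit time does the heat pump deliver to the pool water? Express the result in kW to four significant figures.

In absolute terms T_C = 286.45 K and T_H = 300.55 K, so ΔT = 14.10 K.
COP_Carnot = T_H/ΔT = 300.55/14.10 = 21.32.
The heat pump delivers Q̇_H = COP × Ẇ = 94.43 kW; the resistance heater delivers Ẇ = 4.430 kW.
Extra = (COP − 1)·Ẇ = 90.00 kW.

90.00 kW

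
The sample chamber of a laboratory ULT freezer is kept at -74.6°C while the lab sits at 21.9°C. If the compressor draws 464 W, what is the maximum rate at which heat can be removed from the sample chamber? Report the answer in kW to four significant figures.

0.9547 kW

In absolute terms T_C = 198.55 K and T_H = 295.05 K, so ΔT = 96.50 K.
COP_Carnot = T_C/ΔT = 198.55/96.50 = 2.058.
Q̇_max = COP_Carnot × Ẇ = 2.058 × 464.0 W = 954.7 W = 0.9547 kW.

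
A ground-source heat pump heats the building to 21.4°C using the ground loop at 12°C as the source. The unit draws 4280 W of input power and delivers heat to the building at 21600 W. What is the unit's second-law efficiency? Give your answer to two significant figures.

COP_actual = Q̇_H/Ẇ = 21600/4280 = 5.047.
In absolute terms T_C = 285.15 K and T_H = 294.55 K, so ΔT = 9.400 K.
COP_Carnot = T_H/ΔT = 294.55/9.400 = 31.34.
η_II = COP_actual/COP_Carnot = 5.047/31.34 = 0.1611.

0.16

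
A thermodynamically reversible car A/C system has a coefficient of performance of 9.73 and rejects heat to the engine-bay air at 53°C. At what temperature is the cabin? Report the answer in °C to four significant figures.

For a Carnot refrigerator COP_R = T_C/(T_H − T_C), so T_C = COP·T_H/(1 + COP).
With T_H = 326.15 K, T_C = 9.73 × 326.15/10.73 = 295.75 K.
Converting, 295.75 K = 22.60°C.

22.60 °C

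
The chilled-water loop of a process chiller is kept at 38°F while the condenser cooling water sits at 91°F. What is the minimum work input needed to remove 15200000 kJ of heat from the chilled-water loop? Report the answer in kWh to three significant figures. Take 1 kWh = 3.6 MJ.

450 kWh

In absolute terms T_C = 276.48 K and T_H = 305.93 K, so ΔT = 29.44 K.
The reversible limit is COP_R = T_C/ΔT = 9.390, so W_min = Q_C/COP = Q_C·ΔT/T_C.
W_min = 15200000 × 29.44/276.48 = 1619000 kJ = 449.7 kWh.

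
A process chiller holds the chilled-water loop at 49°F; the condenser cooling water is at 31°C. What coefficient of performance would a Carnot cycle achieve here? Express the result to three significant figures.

13.1

In absolute terms T_C = 282.59 K and T_H = 304.15 K, so ΔT = 21.56 K.
For a reversible cycle, COP_Carnot = T_C/ΔT = 282.59/21.56 = 13.11.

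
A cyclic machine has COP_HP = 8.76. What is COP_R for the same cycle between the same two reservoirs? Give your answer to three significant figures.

Since Q_H = Q_C + W for any cycle, COP_R = Q_C/W = Q_H/W − 1.
COP_R = 8.76 − 1 = 7.76.

7.76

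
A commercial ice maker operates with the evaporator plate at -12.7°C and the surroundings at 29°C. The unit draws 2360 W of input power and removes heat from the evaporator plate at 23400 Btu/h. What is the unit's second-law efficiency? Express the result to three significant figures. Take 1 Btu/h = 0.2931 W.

Converting, Q̇_C = 23400 Btu/h = 6859 W, so COP_actual = Q̇_C/Ẇ = 6859/2360 = 2.906.
In absolute terms T_C = 260.45 K and T_H = 302.15 K, so ΔT = 41.70 K.
COP_Carnot = T_C/ΔT = 260.45/41.70 = 6.246.
η_II = COP_actual/COP_Carnot = 2.906/6.246 = 0.4653.

0.465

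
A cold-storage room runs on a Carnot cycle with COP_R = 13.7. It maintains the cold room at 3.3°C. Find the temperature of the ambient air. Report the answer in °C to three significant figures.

23.5 °C

COP_R = T_C/(T_H − T_C) gives T_H − T_C = T_C/COP.
With T_C = 276.45 K, T_H = 276.45 × (1 + 1/13.7) = 296.63 K.
Converting, 296.63 K = 23.48°C.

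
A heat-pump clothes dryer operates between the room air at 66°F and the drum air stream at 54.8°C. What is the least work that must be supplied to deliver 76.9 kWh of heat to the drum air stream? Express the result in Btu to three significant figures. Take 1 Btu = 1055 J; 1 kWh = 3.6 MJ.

28700 Btu

In absolute terms T_C = 292.04 K and T_H = 327.95 K, so ΔT = 35.91 K.
The reversible limit is COP_HP = T_H/ΔT = 9.132, so W_min = Q_H/COP = Q_H·ΔT/T_H.
W_min = 76.90 × 35.91/327.95 = 8.421 kWh = 28730 Btu.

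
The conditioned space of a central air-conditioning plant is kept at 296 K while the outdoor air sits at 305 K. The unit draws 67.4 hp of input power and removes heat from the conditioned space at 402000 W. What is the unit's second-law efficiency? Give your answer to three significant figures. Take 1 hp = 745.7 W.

Converting, Q̇_C = 402000 W = 539.1 hp, so COP_actual = Q̇_C/Ẇ = 539.1/67.40 = 7.998.
The reservoir spacing is ΔT = 305 − 296 = 9.000 K.
COP_Carnot = T_C/ΔT = 296.00/9.000 = 32.89.
η_II = COP_actual/COP_Carnot = 7.998/32.89 = 0.2432.

0.243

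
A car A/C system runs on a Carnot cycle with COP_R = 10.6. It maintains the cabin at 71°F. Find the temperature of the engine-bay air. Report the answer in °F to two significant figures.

COP_R = T_C/(T_H − T_C) gives T_H − T_C = T_C/COP.
With T_C = 294.82 K, T_H = 294.82 × (1 + 1/10.6) = 322.63 K.
Converting, 322.63 K = 121.06°F.

120 °F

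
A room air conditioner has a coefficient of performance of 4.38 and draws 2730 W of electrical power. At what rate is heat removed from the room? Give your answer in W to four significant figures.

Q̇_C = COP × Ẇ = 4.38 × 2730 = 11960 W.

11960 W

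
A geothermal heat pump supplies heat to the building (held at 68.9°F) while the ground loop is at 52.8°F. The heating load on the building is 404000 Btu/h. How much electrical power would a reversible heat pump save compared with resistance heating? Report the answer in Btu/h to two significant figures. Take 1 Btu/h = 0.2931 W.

In absolute terms T_C = 284.71 K and T_H = 293.65 K, so ΔT = 8.944 K.
COP_Carnot = T_H/ΔT = 293.65/8.944 = 32.83.
Resistance heating needs Ẇ_res = Q̇_H = 404000 Btu/h; the reversible heat pump needs only Ẇ_hp = Q̇_H/COP = 12310 Btu/h.
Saving = 404000 − 12310 = 391700 Btu/h.

390000 Btu/h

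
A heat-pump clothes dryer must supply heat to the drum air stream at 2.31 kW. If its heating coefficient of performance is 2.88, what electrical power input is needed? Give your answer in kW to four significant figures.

Ẇ = Q̇_H/COP_HP = 2.310/2.88 = 0.8021 kW.

0.8021 kW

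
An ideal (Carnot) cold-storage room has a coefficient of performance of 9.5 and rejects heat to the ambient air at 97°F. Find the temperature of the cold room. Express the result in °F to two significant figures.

44 °F

For a Carnot refrigerator COP_R = T_C/(T_H − T_C), so T_C = COP·T_H/(1 + COP).
With T_H = 309.26 K, T_C = 9.5 × 309.26/10.50 = 279.81 K.
Converting, 279.81 K = 43.98°F.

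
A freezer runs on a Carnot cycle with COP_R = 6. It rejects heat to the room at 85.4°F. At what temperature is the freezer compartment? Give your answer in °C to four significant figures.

-13.59 °C

For a Carnot refrigerator COP_R = T_C/(T_H − T_C), so T_C = COP·T_H/(1 + COP).
With T_H = 302.82 K, T_C = 6 × 302.82/7.000 = 259.56 K.
Converting, 259.56 K = -13.59°C.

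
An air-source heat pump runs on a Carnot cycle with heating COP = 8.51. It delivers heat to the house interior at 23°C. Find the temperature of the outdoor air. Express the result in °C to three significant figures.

COP_HP = T_H/(T_H − T_C) gives T_H − T_C = T_H/COP.
With T_H = 296.15 K, T_C = 296.15 × (1 − 1/8.51) = 261.35 K.
Converting, 261.35 K = -11.80°C.

-11.8 °C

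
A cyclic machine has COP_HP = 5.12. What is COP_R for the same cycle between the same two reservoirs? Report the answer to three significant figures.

4.12

Since Q_H = Q_C + W for any cycle, COP_R = Q_C/W = Q_H/W − 1.
COP_R = 5.12 − 1 = 4.12.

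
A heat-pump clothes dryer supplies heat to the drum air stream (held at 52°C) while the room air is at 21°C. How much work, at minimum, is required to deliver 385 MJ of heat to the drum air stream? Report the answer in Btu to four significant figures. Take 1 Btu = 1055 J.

34790 Btu

In absolute terms T_C = 294.15 K and T_H = 325.15 K, so ΔT = 31.00 K.
The reversible limit is COP_HP = T_H/ΔT = 10.49, so W_min = Q_H/COP = Q_H·ΔT/T_H.
W_min = 385.0 × 31.00/325.15 = 36.71 MJ = 34790 Btu.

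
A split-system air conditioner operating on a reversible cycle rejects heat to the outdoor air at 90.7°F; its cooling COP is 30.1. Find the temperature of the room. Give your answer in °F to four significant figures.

73.00 °F

For a Carnot refrigerator COP_R = T_C/(T_H − T_C), so T_C = COP·T_H/(1 + COP).
With T_H = 305.76 K, T_C = 30.1 × 305.76/31.10 = 295.93 K.
Converting, 295.93 K = 73.00°F.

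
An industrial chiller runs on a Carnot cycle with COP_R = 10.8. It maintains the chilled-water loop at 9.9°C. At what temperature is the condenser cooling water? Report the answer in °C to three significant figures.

COP_R = T_C/(T_H − T_C) gives T_H − T_C = T_C/COP.
With T_C = 283.05 K, T_H = 283.05 × (1 + 1/10.8) = 309.26 K.
Converting, 309.26 K = 36.11°C.

36.1 °C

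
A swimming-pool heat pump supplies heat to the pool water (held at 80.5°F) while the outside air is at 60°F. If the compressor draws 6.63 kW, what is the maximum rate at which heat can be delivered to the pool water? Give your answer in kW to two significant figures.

In absolute terms T_C = 288.71 K and T_H = 300.09 K, so ΔT = 11.39 K.
COP_Carnot = T_H/ΔT = 300.09/11.39 = 26.35.
Q̇_max = COP_Carnot × Ẇ = 26.35 × 6.630 kW = 174.7 kW.

170 kW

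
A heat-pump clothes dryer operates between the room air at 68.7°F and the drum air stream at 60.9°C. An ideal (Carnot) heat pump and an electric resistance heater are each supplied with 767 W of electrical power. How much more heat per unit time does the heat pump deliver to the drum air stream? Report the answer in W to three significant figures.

In absolute terms T_C = 293.54 K and T_H = 334.05 K, so ΔT = 40.51 K.
COP_Carnot = T_H/ΔT = 334.05/40.51 = 8.246.
The heat pump delivers Q̇_H = COP × Ẇ = 6325 W; the resistance heater delivers Ẇ = 767.0 W.
Extra = (COP − 1)·Ẇ = 5558 W.

5560 W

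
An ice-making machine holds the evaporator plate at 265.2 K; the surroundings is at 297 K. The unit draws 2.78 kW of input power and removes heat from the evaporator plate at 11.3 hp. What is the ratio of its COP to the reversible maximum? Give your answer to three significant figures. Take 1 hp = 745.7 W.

Converting, Q̇_C = 11.30 hp = 8.426 kW, so COP_actual = Q̇_C/Ẇ = 8.426/2.780 = 3.031.
The reservoir spacing is ΔT = 297 − 265.2 = 31.80 K.
COP_Carnot = T_C/ΔT = 265.20/31.80 = 8.340.
η_II = COP_actual/COP_Carnot = 3.031/8.340 = 0.3635.

0.363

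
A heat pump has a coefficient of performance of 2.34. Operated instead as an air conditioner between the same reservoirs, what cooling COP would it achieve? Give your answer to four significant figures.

Since Q_H = Q_C + W for any cycle, COP_R = Q_C/W = Q_H/W − 1.
COP_R = 2.34 − 1 = 1.34.

1.340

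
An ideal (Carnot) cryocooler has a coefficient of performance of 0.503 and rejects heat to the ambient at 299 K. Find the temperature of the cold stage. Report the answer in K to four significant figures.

For a Carnot refrigerator COP_R = T_C/(T_H − T_C), so T_C = COP·T_H/(1 + COP).
With T_H = 299.00 K, T_C = 0.503 × 299.00/1.503 = 100.06 K.

100.1 K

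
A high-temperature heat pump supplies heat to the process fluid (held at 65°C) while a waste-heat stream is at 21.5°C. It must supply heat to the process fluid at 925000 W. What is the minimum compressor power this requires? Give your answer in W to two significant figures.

In absolute terms T_C = 294.65 K and T_H = 338.15 K, so ΔT = 43.50 K.
COP_Carnot = T_H/ΔT = 338.15/43.50 = 7.774.
Ẇ_min = Q̇/COP_Carnot = 925000/7.774 = 119000 W.

120000 W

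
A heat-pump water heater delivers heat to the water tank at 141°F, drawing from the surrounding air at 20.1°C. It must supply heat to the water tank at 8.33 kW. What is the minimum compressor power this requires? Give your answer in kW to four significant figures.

1.010 kW

In absolute terms T_C = 293.25 K and T_H = 333.71 K, so ΔT = 40.46 K.
COP_Carnot = T_H/ΔT = 333.71/40.46 = 8.249.
Ẇ_min = Q̇/COP_Carnot = 8.330/8.249 = 1.010 kW.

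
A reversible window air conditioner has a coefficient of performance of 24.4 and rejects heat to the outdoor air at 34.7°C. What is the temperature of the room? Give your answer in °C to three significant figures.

For a Carnot refrigerator COP_R = T_C/(T_H − T_C), so T_C = COP·T_H/(1 + COP).
With T_H = 307.85 K, T_C = 24.4 × 307.85/25.40 = 295.73 K.
Converting, 295.73 K = 22.58°C.

22.6 °C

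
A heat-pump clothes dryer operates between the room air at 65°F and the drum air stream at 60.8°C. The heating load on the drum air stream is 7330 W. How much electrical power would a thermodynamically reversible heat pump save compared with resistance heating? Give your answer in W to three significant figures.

In absolute terms T_C = 291.48 K and T_H = 333.95 K, so ΔT = 42.47 K.
COP_Carnot = T_H/ΔT = 333.95/42.47 = 7.864.
Resistance heating needs Ẇ_res = Q̇_H = 7330 W; the reversible heat pump needs only Ẇ_hp = Q̇_H/COP = 932.1 W.
Saving = 7330 − 932.1 = 6398 W.

6400 W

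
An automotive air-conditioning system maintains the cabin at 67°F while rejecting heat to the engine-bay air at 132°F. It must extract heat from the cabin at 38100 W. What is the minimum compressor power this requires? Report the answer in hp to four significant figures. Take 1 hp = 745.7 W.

6.306 hp

In absolute terms T_C = 292.59 K and T_H = 328.71 K, so ΔT = 36.11 K.
COP_Carnot = T_C/ΔT = 292.59/36.11 = 8.103.
Ẇ_min = Q̇/COP_Carnot = 38100/8.103 = 4702 W = 6.306 hp.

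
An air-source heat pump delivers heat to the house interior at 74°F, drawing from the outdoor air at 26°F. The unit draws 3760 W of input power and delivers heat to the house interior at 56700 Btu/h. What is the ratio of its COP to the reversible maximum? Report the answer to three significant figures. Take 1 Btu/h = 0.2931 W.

0.398

Converting, Q̇_H = 56700 Btu/h = 16620 W, so COP_actual = Q̇_H/Ẇ = 16620/3760 = 4.420.
In absolute terms T_C = 269.82 K and T_H = 296.48 K, so ΔT = 26.67 K.
COP_Carnot = T_H/ΔT = 296.48/26.67 = 11.12.
η_II = COP_actual/COP_Carnot = 4.420/11.12 = 0.3975.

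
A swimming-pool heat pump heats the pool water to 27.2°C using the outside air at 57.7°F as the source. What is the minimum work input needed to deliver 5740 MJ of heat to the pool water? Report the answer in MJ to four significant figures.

In absolute terms T_C = 287.43 K and T_H = 300.35 K, so ΔT = 12.92 K.
The reversible limit is COP_HP = T_H/ΔT = 23.24, so W_min = Q_H/COP = Q_H·ΔT/T_H.
W_min = 5740 × 12.92/300.35 = 247.0 MJ.

247.0 MJ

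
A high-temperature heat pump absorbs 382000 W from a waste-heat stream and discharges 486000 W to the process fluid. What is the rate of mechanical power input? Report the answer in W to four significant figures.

For a cyclic device the first law requires Q̇_H = Q̇_C + Ẇ.
Ẇ = Q̇_H − Q̇_C = 104000 W.

104000 W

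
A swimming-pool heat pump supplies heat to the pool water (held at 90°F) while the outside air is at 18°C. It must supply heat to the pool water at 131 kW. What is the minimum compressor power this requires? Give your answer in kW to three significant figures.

6.10 kW

In absolute terms T_C = 291.15 K and T_H = 305.37 K, so ΔT = 14.22 K.
COP_Carnot = T_H/ΔT = 305.37/14.22 = 21.47.
Ẇ_min = Q̇/COP_Carnot = 131.0/21.47 = 6.101 kW.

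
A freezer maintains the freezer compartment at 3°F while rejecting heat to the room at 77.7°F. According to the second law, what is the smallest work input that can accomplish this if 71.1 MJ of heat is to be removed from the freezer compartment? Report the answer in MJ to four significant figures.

11.48 MJ

In absolute terms T_C = 257.04 K and T_H = 298.54 K, so ΔT = 41.50 K.
The reversible limit is COP_R = T_C/ΔT = 6.194, so W_min = Q_C/COP = Q_C·ΔT/T_C.
W_min = 71.10 × 41.50/257.04 = 11.48 MJ.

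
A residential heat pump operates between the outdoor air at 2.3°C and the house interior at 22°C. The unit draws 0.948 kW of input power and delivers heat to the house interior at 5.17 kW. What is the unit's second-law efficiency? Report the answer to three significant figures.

0.364

COP_actual = Q̇_H/Ẇ = 5.170/0.9480 = 5.454.
In absolute terms T_C = 275.45 K and T_H = 295.15 K, so ΔT = 19.70 K.
COP_Carnot = T_H/ΔT = 295.15/19.70 = 14.98.
η_II = COP_actual/COP_Carnot = 5.454/14.98 = 0.3640.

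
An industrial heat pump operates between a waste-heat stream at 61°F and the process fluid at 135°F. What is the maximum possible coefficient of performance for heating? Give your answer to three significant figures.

8.04

In absolute terms T_C = 289.26 K and T_H = 330.37 K, so ΔT = 41.11 K.
For a reversible cycle, COP_Carnot = T_H/ΔT = 330.37/41.11 = 8.036.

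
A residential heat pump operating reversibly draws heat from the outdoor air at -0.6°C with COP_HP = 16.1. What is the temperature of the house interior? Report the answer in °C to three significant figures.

17.4 °C

COP_HP = T_H/(T_H − T_C) rearranges to T_H = COP·T_C/(COP − 1).
With T_C = 272.55 K, T_H = 16.1 × 272.55/15.10 = 290.60 K.
Converting, 290.60 K = 17.45°C.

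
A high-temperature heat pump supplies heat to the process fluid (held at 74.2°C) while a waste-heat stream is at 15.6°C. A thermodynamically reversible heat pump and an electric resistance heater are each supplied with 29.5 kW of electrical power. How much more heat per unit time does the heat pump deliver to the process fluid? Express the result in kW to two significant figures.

In absolute terms T_C = 288.75 K and T_H = 347.35 K, so ΔT = 58.60 K.
COP_Carnot = T_H/ΔT = 347.35/58.60 = 5.927.
The heat pump delivers Q̇_H = COP × Ẇ = 174.9 kW; the resistance heater delivers Ẇ = 29.50 kW.
Extra = (COP − 1)·Ẇ = 145.4 kW.

150 kW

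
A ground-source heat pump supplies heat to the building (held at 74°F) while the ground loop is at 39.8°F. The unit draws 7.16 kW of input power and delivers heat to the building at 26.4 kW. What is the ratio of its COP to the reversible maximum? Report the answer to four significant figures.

0.2363

COP_actual = Q̇_H/Ẇ = 26.40/7.160 = 3.687.
In absolute terms T_C = 277.48 K and T_H = 296.48 K, so ΔT = 19.00 K.
COP_Carnot = T_H/ΔT = 296.48/19.00 = 15.60.
η_II = COP_actual/COP_Carnot = 3.687/15.60 = 0.2363.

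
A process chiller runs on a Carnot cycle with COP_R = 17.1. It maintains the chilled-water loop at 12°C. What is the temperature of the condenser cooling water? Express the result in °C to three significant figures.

28.7 °C

COP_R = T_C/(T_H − T_C) gives T_H − T_C = T_C/COP.
With T_C = 285.15 K, T_H = 285.15 × (1 + 1/17.1) = 301.83 K.
Converting, 301.83 K = 28.68°C.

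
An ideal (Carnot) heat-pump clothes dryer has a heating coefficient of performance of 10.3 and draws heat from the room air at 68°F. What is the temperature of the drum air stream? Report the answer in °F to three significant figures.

125 °F

COP_HP = T_H/(T_H − T_C) rearranges to T_H = COP·T_C/(COP − 1).
With T_C = 293.15 K, T_H = 10.3 × 293.15/9.300 = 324.67 K.
Converting, 324.67 K = 124.74°F.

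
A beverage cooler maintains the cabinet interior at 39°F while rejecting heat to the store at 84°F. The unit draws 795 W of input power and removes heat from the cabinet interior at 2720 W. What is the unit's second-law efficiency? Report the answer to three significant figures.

0.309

COP_actual = Q̇_C/Ẇ = 2720/795.0 = 3.421.
In absolute terms T_C = 277.04 K and T_H = 302.04 K, so ΔT = 25.00 K.
COP_Carnot = T_C/ΔT = 277.04/25.00 = 11.08.
η_II = COP_actual/COP_Carnot = 3.421/11.08 = 0.3087.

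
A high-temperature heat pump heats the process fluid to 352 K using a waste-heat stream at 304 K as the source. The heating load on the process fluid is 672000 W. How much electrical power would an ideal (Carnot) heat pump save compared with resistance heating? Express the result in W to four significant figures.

The reservoir spacing is ΔT = 352 − 304 = 48.00 K.
COP_Carnot = T_H/ΔT = 352.00/48.00 = 7.333.
Resistance heating needs Ẇ_res = Q̇_H = 672000 W; the reversible heat pump needs only Ẇ_hp = Q̇_H/COP = 91640 W.
Saving = 672000 − 91640 = 580400 W.

580400 W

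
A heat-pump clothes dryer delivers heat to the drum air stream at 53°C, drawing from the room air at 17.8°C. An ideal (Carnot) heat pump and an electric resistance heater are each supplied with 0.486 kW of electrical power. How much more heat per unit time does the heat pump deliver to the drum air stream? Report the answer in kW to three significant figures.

In absolute terms T_C = 290.95 K and T_H = 326.15 K, so ΔT = 35.20 K.
COP_Carnot = T_H/ΔT = 326.15/35.20 = 9.266.
The heat pump delivers Q̇_H = COP × Ẇ = 4.503 kW; the resistance heater delivers Ẇ = 0.4860 kW.
Extra = (COP − 1)·Ẇ = 4.017 kW.

4.02 kW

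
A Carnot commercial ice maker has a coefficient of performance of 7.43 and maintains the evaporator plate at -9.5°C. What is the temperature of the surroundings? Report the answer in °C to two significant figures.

26 °C

COP_R = T_C/(T_H − T_C) gives T_H − T_C = T_C/COP.
With T_C = 263.65 K, T_H = 263.65 × (1 + 1/7.43) = 299.13 K.
Converting, 299.13 K = 25.98°C.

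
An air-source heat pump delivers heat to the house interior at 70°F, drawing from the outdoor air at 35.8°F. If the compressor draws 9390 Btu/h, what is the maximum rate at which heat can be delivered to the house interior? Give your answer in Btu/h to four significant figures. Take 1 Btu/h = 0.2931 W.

145400 Btu/h

In absolute terms T_C = 275.26 K and T_H = 294.26 K, so ΔT = 19.00 K.
COP_Carnot = T_H/ΔT = 294.26/19.00 = 15.49.
Q̇_max = COP_Carnot × Ẇ = 15.49 × 9390 Btu/h = 145400 Btu/h.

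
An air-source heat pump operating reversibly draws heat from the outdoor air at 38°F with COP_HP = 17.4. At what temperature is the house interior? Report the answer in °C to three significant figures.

20.2 °C

COP_HP = T_H/(T_H − T_C) rearranges to T_H = COP·T_C/(COP − 1).
With T_C = 276.48 K, T_H = 17.4 × 276.48/16.40 = 293.34 K.
Converting, 293.34 K = 20.19°C.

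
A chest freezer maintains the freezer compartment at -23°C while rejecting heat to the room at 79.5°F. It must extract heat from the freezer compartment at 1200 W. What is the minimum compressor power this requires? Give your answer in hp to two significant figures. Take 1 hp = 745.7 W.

0.32 hp

In absolute terms T_C = 250.15 K and T_H = 299.54 K, so ΔT = 49.39 K.
COP_Carnot = T_C/ΔT = 250.15/49.39 = 5.065.
Ẇ_min = Q̇/COP_Carnot = 1200/5.065 = 236.9 W = 0.3177 hp.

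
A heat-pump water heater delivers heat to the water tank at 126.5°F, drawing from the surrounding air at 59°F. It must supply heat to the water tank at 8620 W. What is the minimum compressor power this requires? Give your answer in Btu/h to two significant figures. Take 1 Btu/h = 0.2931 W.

3400 Btu/h

In absolute terms T_C = 288.15 K and T_H = 325.65 K, so ΔT = 37.50 K.
COP_Carnot = T_H/ΔT = 325.65/37.50 = 8.684.
Ẇ_min = Q̇/COP_Carnot = 8620/8.684 = 992.6 W = 3387 Btu/h.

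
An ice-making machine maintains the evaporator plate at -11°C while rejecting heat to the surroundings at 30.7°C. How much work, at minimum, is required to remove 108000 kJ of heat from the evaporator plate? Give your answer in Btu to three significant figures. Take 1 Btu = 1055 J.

In absolute terms T_C = 262.15 K and T_H = 303.85 K, so ΔT = 41.70 K.
The reversible limit is COP_R = T_C/ΔT = 6.287, so W_min = Q_C/COP = Q_C·ΔT/T_C.
W_min = 108000 × 41.70/262.15 = 17180 kJ = 16280 Btu.

16300 Btu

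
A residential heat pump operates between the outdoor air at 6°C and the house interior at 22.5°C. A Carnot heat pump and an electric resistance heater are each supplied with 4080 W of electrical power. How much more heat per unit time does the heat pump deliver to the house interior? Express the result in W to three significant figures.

In absolute terms T_C = 279.15 K and T_H = 295.65 K, so ΔT = 16.50 K.
COP_Carnot = T_H/ΔT = 295.65/16.50 = 17.92.
The heat pump delivers Q̇_H = COP × Ẇ = 73110 W; the resistance heater delivers Ẇ = 4080 W.
Extra = (COP − 1)·Ẇ = 69030 W.

69000 W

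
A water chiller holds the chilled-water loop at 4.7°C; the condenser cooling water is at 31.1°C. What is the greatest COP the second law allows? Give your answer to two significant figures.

11

In absolute terms T_C = 277.85 K and T_H = 304.25 K, so ΔT = 26.40 K.
For a reversible cycle, COP_Carnot = T_C/ΔT = 277.85/26.40 = 10.52.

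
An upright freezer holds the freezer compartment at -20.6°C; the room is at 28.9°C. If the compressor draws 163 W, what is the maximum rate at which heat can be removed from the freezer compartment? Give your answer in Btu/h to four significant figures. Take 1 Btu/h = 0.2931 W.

2837 Btu/h

In absolute terms T_C = 252.55 K and T_H = 302.05 K, so ΔT = 49.50 K.
COP_Carnot = T_C/ΔT = 252.55/49.50 = 5.102.
Q̇_max = COP_Carnot × Ẇ = 5.102 × 163.0 W = 831.6 W = 2837 Btu/h.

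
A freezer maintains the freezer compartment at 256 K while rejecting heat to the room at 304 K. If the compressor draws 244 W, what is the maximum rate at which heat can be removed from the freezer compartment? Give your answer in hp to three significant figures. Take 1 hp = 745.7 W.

1.75 hp

The reservoir spacing is ΔT = 304 − 256 = 48.00 K.
COP_Carnot = T_C/ΔT = 256.00/48.00 = 5.333.
Q̇_max = COP_Carnot × Ẇ = 5.333 × 244.0 W = 1301 W = 1.745 hp.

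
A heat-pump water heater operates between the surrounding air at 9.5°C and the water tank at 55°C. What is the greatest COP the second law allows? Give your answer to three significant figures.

In absolute terms T_C = 282.65 K and T_H = 328.15 K, so ΔT = 45.50 K.
For a reversible cycle, COP_Carnot = T_H/ΔT = 328.15/45.50 = 7.212.

7.21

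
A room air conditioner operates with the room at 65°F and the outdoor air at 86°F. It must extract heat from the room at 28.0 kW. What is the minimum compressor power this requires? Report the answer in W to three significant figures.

In absolute terms T_C = 291.48 K and T_H = 303.15 K, so ΔT = 11.67 K.
COP_Carnot = T_C/ΔT = 291.48/11.67 = 24.98.
Ẇ_min = Q̇/COP_Carnot = 28.00/24.98 = 1.121 kW = 1121 W.

1120 W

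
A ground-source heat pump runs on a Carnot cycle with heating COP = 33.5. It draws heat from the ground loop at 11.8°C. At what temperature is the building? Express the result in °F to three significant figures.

COP_HP = T_H/(T_H − T_C) rearranges to T_H = COP·T_C/(COP − 1).
With T_C = 284.95 K, T_H = 33.5 × 284.95/32.50 = 293.72 K.
Converting, 293.72 K = 69.02°F.

69.0 °F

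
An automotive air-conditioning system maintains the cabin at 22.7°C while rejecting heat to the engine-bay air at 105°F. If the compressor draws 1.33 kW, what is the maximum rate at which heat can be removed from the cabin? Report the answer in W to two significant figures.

22000 W

In absolute terms T_C = 295.85 K and T_H = 313.71 K, so ΔT = 17.86 K.
COP_Carnot = T_C/ΔT = 295.85/17.86 = 16.57.
Q̇_max = COP_Carnot × Ẇ = 16.57 × 1.330 kW = 22.04 kW = 22040 W.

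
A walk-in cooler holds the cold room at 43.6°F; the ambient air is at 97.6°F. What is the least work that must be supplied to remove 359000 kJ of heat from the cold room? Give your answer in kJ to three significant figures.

In absolute terms T_C = 279.59 K and T_H = 309.59 K, so ΔT = 30.00 K.
The reversible limit is COP_R = T_C/ΔT = 9.320, so W_min = Q_C/COP = Q_C·ΔT/T_C.
W_min = 359000 × 30.00/279.59 = 38520 kJ.

38500 kJ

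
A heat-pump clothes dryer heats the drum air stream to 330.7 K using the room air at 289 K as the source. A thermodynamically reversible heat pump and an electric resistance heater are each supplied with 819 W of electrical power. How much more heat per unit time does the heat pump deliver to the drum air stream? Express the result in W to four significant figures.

5676 W

The reservoir spacing is ΔT = 330.7 − 289 = 41.70 K.
COP_Carnot = T_H/ΔT = 330.70/41.70 = 7.930.
The heat pump delivers Q̇_H = COP × Ẇ = 6495 W; the resistance heater delivers Ẇ = 819.0 W.
Extra = (COP − 1)·Ẇ = 5676 W.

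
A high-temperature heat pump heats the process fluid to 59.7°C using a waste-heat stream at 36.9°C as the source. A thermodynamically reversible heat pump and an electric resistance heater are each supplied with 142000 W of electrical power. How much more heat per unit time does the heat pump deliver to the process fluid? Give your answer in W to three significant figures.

1930000 W

In absolute terms T_C = 310.05 K and T_H = 332.85 K, so ΔT = 22.80 K.
COP_Carnot = T_H/ΔT = 332.85/22.80 = 14.60.
The heat pump delivers Q̇_H = COP × Ẇ = 2073000 W; the resistance heater delivers Ẇ = 142000 W.
Extra = (COP − 1)·Ẇ = 1931000 W.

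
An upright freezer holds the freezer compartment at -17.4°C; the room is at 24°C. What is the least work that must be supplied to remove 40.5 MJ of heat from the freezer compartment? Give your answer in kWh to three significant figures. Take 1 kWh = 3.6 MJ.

1.82 kWh

In absolute terms T_C = 255.75 K and T_H = 297.15 K, so ΔT = 41.40 K.
The reversible limit is COP_R = T_C/ΔT = 6.178, so W_min = Q_C/COP = Q_C·ΔT/T_C.
W_min = 40.50 × 41.40/255.75 = 6.556 MJ = 1.821 kWh.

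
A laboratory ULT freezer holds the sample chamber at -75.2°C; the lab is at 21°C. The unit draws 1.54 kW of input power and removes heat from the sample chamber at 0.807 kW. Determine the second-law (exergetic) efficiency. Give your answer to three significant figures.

0.255

COP_actual = Q̇_C/Ẇ = 0.8070/1.540 = 0.5240.
In absolute terms T_C = 197.95 K and T_H = 294.15 K, so ΔT = 96.20 K.
COP_Carnot = T_C/ΔT = 197.95/96.20 = 2.058.
η_II = COP_actual/COP_Carnot = 0.5240/2.058 = 0.2547.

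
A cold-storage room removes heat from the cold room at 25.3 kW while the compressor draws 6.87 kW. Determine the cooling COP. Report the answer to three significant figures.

3.68

The first law gives Q̇_H = Q̇_C + Ẇ, so the three rates are Q̇_C = 25.30, Q̇_H = 32.17, Ẇ = 6.870 kW.
COP_R = Q̇_C/Ẇ = 25.30/6.870 = 3.683.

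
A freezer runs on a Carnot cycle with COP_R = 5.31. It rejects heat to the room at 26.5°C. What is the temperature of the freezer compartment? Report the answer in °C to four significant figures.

-20.99 °C

For a Carnot refrigerator COP_R = T_C/(T_H − T_C), so T_C = COP·T_H/(1 + COP).
With T_H = 299.65 K, T_C = 5.31 × 299.65/6.310 = 252.16 K.
Converting, 252.16 K = -20.99°C.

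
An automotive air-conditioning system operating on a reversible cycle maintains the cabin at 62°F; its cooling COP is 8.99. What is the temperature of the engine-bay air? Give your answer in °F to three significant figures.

COP_R = T_C/(T_H − T_C) gives T_H − T_C = T_C/COP.
With T_C = 289.82 K, T_H = 289.82 × (1 + 1/8.99) = 322.05 K.
Converting, 322.05 K = 120.03°F.

120 °F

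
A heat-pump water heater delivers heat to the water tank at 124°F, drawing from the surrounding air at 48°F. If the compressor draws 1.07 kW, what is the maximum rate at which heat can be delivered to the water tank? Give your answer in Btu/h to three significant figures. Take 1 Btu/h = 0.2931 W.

In absolute terms T_C = 282.04 K and T_H = 324.26 K, so ΔT = 42.22 K.
COP_Carnot = T_H/ΔT = 324.26/42.22 = 7.680.
Q̇_max = COP_Carnot × Ẇ = 7.680 × 1.070 kW = 8.217 kW = 28040 Btu/h.

28000 Btu/h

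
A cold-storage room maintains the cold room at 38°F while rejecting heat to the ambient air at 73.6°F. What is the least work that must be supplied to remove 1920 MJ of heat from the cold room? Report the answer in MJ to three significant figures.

In absolute terms T_C = 276.48 K and T_H = 296.26 K, so ΔT = 19.78 K.
The reversible limit is COP_R = T_C/ΔT = 13.98, so W_min = Q_C/COP = Q_C·ΔT/T_C.
W_min = 1920 × 19.78/276.48 = 137.3 MJ.

137 MJ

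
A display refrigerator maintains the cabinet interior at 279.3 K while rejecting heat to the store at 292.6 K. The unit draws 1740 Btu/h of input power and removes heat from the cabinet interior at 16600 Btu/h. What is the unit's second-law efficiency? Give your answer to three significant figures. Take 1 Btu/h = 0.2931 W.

0.454

COP_actual = Q̇_C/Ẇ = 16600/1740 = 9.540.
The reservoir spacing is ΔT = 292.6 − 279.3 = 13.30 K.
COP_Carnot = T_C/ΔT = 279.30/13.30 = 21.00.
η_II = COP_actual/COP_Carnot = 9.540/21.00 = 0.4543.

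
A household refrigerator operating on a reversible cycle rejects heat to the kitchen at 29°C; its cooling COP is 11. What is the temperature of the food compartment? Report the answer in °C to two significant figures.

For a Carnot refrigerator COP_R = T_C/(T_H − T_C), so T_C = COP·T_H/(1 + COP).
With T_H = 302.15 K, T_C = 11 × 302.15/12.00 = 276.97 K.
Converting, 276.97 K = 3.82°C.

3.8 °C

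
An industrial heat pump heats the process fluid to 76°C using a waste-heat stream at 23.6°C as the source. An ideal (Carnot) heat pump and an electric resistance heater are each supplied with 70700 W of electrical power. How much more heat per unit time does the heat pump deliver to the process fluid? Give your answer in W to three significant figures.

In absolute terms T_C = 296.75 K and T_H = 349.15 K, so ΔT = 52.40 K.
COP_Carnot = T_H/ΔT = 349.15/52.40 = 6.663.
The heat pump delivers Q̇_H = COP × Ẇ = 471100 W; the resistance heater delivers Ẇ = 70700 W.
Extra = (COP − 1)·Ẇ = 400400 W.

400000 W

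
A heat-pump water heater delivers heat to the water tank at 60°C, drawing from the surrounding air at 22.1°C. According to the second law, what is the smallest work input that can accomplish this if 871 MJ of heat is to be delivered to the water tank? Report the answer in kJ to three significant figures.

In absolute terms T_C = 295.25 K and T_H = 333.15 K, so ΔT = 37.90 K.
The reversible limit is COP_HP = T_H/ΔT = 8.790, so W_min = Q_H/COP = Q_H·ΔT/T_H.
W_min = 871.0 × 37.90/333.15 = 99.09 MJ = 99090 kJ.

99100 kJ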